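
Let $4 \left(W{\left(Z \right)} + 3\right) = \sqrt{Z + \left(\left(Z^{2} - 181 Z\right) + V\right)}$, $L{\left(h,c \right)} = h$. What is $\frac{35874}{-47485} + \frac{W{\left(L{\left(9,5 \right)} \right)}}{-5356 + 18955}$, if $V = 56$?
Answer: $- \frac{162664327}{215249505} + \frac{i \sqrt{1483}}{54396} \approx -0.7557 + 0.00070795 i$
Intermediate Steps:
$W{\left(Z \right)} = -3 + \frac{\sqrt{56 + Z^{2} - 180 Z}}{4}$ ($W{\left(Z \right)} = -3 + \frac{\sqrt{Z + \left(\left(Z^{2} - 181 Z\right) + 56\right)}}{4} = -3 + \frac{\sqrt{Z + \left(56 + Z^{2} - 181 Z\right)}}{4} = -3 + \frac{\sqrt{56 + Z^{2} - 180 Z}}{4}$)
$\frac{35874}{-47485} + \frac{W{\left(L{\left(9,5 \right)} \right)}}{-5356 + 18955} = \frac{35874}{-47485} + \frac{-3 + \frac{\sqrt{56 + 9^{2} - 1620}}{4}}{-5356 + 18955} = 35874 \left(- \frac{1}{47485}\right) + \frac{-3 + \frac{\sqrt{56 + 81 - 1620}}{4}}{13599} = - \frac{35874}{47485} + \left(-3 + \frac{\sqrt{-1483}}{4}\right) \frac{1}{13599} = - \frac{35874}{47485} + \left(-3 + \frac{i \sqrt{1483}}{4}\right) \frac{1}{13599} = - \frac{35874}{47485} - \left(\frac{1}{4533} - \frac{i \sqrt{1483}}{54396}\right) = - \frac{162664327}{215249505} + \frac{i \sqrt{1483}}{54396}$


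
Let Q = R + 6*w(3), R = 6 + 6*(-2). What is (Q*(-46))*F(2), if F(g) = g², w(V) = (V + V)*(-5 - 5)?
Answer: 67344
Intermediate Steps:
R = -6 (R = 6 - 12 = -6)
w(V) = -20*V (w(V) = (2*V)*(-10) = -20*V)
Q = -366 (Q = -6 + 6*(-20*3) = -6 + 6*(-60) = -6 - 360 = -366)
(Q*(-46))*F(2) = -366*(-46)*2² = 16836*4 = 67344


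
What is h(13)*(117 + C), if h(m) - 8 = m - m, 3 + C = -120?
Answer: -48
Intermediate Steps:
C = -123 (C = -3 - 120 = -123)
h(m) = 8 (h(m) = 8 + (m - m) = 8 + 0 = 8)
h(13)*(117 + C) = 8*(117 - 123) = 8*(-6) = -48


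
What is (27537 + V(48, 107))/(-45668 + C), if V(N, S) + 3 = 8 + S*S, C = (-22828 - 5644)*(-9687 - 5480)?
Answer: 38991/431789156 ≈ 9.0301e-5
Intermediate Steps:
C = 431834824 (C = -28472*(-15167) = 431834824)
V(N, S) = 5 + S² (V(N, S) = -3 + (8 + S*S) = -3 + (8 + S²) = 5 + S²)
(27537 + V(48, 107))/(-45668 + C) = (27537 + (5 + 107²))/(-45668 + 431834824) = (27537 + (5 + 11449))/431789156 = (27537 + 11454)*(1/431789156) = 38991*(1/431789156) = 38991/431789156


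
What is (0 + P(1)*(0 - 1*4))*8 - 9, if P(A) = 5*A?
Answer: -169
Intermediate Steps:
(0 + P(1)*(0 - 1*4))*8 - 9 = (0 + (5*1)*(0 - 1*4))*8 - 9 = (0 + 5*(0 - 4))*8 - 9 = (0 + 5*(-4))*8 - 9 = (0 - 20)*8 - 9 = -20*8 - 9 = -160 - 9 = -169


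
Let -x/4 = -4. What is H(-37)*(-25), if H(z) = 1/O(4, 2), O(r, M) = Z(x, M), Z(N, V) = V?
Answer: -25/2 ≈ -12.500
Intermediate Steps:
x = 16 (x = -4*(-4) = 16)
O(r, M) = M
H(z) = 1/2
H(-37)*(-25) = (1/2)*(-25) = -25/2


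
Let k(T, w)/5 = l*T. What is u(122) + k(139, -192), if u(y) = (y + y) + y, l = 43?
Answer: 30251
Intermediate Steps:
u(y) = 3*y (u(y) = 2*y + y = 3*y)
k(T, w) = 215*T (k(T, w) = 5*(43*T) = 215*T)
u(122) + k(139, -192) = 3*122 + 215*139 = 366 + 29885 = 30251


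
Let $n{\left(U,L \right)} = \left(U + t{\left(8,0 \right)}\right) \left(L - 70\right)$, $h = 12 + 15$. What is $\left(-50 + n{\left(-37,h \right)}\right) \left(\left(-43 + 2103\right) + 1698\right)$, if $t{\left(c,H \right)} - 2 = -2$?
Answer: $5791078$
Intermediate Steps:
$t{\left(c,H \right)} = 0$ ($t{\left(c,H \right)} = 2 - 2 = 0$)
$h = 27$
$n{\left(U,L \right)} = U \left(-70 + L\right)$ ($n{\left(U,L \right)} = \left(U + 0\right) \left(L - 70\right) = U \left(-70 + L\right)$)
$\left(-50 + n{\left(-37,h \right)}\right) \left(\left(-43 + 2103\right) + 1698\right) = \left(-50 - 37 \left(-70 + 27\right)\right) \left(\left(-43 + 2103\right) + 1698\right) = \left(-50 - -1591\right) \left(2060 + 1698\right) = \left(-50 + 1591\right) 3758 = 1541 \cdot 3758 = 5791078$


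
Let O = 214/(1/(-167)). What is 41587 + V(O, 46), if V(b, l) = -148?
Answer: 41439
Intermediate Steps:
O = -35738 (O = 214/(-1/167) = 214*(-167) = -35738)
41587 + V(O, 46) = 41587 - 148 = 41439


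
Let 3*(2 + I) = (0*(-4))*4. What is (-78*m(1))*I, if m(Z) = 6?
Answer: 936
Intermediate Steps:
I = -2 (I = -2 + ((0*(-4))*4)/3 = -2 + (0*4)/3 = -2 + (⅓)*0 = -2 + 0 = -2)
(-78*m(1))*I = -78*6*(-2) = -468*(-2) = 936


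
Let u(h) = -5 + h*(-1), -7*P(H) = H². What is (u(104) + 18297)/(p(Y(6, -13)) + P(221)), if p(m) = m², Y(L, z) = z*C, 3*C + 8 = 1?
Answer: -572922/190801 ≈ -3.0027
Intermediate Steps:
C = -7/3 (C = -8/3 + (⅓)*1 = -8/3 + ⅓ = -7/3 ≈ -2.3333)
Y(L, z) = -7*z/3 (Y(L, z) = z*(-7/3) = -7*z/3)
P(H) = -H²/7
u(h) = -5 - h
(u(104) + 18297)/(p(Y(6, -13)) + P(221)) = ((-5 - 1*104) + 18297)/((-7/3*(-13))² - ⅐*221²) = ((-5 - 104) + 18297)/((91/3)² - ⅐*48841) = (-109 + 18297)/(8281/9 - 48841/7) = 18188/(-381602/63) = 18188*(-63/381602) = -572922/190801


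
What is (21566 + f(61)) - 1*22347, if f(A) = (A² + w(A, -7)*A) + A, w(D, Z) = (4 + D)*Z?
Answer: -24754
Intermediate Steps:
w(D, Z) = Z*(4 + D)
f(A) = A + A² + A*(-28 - 7*A) (f(A) = (A² + (-7*(4 + A))*A) + A = (A² + (-28 - 7*A)*A) + A = (A² + A*(-28 - 7*A)) + A = A + A² + A*(-28 - 7*A))
(21566 + f(61)) - 1*22347 = (21566 + 3*61*(-9 - 2*61)) - 1*22347 = (21566 + 3*61*(-9 - 122)) - 22347 = (21566 + 3*61*(-131)) - 22347 = (21566 - 23973) - 22347 = -2407 - 22347 = -24754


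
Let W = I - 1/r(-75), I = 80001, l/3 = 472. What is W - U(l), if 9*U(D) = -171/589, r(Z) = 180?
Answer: 446405729/5580 ≈ 80001.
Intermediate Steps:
l = 1416 (l = 3*472 = 1416)
U(D) = -1/31 (U(D) = (-171/589)/9 = (-171*1/589)/9 = (⅑)*(-9/31) = -1/31)
W = 14400179/180 (W = 80001 - 1/180 = 14400179/180 ≈ 80001.)
W - U(l) = 14400179/180 - 1*(-1/31) = 14400179/180 + 1/31 = 446405729/5580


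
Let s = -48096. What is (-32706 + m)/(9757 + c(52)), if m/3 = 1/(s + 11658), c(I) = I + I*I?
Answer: -397247077/151982898 ≈ -2.6138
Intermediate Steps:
c(I) = I + I²
m = -1/12146 (m = 3/(-48096 + 11658) = 3/(-36438) = 3*(-1/36438) = -1/12146 ≈ -8.2332e-5)
(-32706 + m)/(9757 + c(52)) = (-32706 - 1/12146)/(9757 + 52*(1 + 52)) = -397247077/(12146*(9757 + 52*53)) = -397247077/(12146*(9757 + 2756)) = -397247077/12146/12513 = -397247077/12146*1/12513 = -397247077/151982898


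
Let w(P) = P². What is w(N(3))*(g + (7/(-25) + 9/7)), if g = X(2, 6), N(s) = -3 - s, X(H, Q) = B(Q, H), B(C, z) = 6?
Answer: 44136/175 ≈ 252.21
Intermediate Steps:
X(H, Q) = 6
g = 6
w(N(3))*(g + (7/(-25) + 9/7)) = (-3 - 1*3)²*(6 + (7/(-25) + 9/7)) = (-3 - 3)²*(6 + (7*(-1/25) + 9*(⅐))) = (-6)²*(6 + (-7/25 + 9/7)) = 36*(6 + 176/175) = 36*(1226/175) = 44136/175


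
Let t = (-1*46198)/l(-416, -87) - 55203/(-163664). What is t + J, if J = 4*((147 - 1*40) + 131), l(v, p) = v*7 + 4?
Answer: 115202879005/118983728 ≈ 968.22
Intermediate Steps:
l(v, p) = 4 + 7*v (l(v, p) = 7*v + 4 = 4 + 7*v)
t = 1930369949/118983728 (t = (-1*46198)/(4 + 7*(-416)) - 55203/(-163664) = -46198/(4 - 2912) - 55203*(-1/163664) = -46198/(-2908) + 55203/163664 = -46198*(-1/2908) + 55203/163664 = 23099/1454 + 55203/163664 = 1930369949/118983728 ≈ 16.224)
J = 952 (J = 4*((147 - 40) + 131) = 4*(107 + 131) = 4*238 = 952)
t + J = 1930369949/118983728 + 952 = 115202879005/118983728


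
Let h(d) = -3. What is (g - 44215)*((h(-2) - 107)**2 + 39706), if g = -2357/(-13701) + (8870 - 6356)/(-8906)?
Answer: -139751260885709786/61010553 ≈ -2.2906e+9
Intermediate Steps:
g = -6726436/61010553 (g = -2357*(-1/13701) + 2514*(-1/8906) = 2357/13701 - 1257/4453 = -6726436/61010553 ≈ -0.11025)
(g - 44215)*((h(-2) - 107)**2 + 39706) = (-6726436/61010553 - 44215)*((-3 - 107)**2 + 39706) = -2697588327331*((-110)**2 + 39706)/61010553 = -2697588327331*(12100 + 39706)/61010553 = -2697588327331/61010553*51806 = -139751260885709786/61010553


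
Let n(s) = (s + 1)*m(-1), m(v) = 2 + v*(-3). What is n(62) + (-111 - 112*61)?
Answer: -6628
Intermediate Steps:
m(v) = 2 - 3*v
n(s) = 5 + 5*s (n(s) = (s + 1)*(2 - 3*(-1)) = (1 + s)*(2 + 3) = (1 + s)*5 = 5 + 5*s)
n(62) + (-111 - 112*61) = (5 + 5*62) + (-111 - 112*61) = (5 + 310) + (-111 - 6832) = 315 - 6943 = -6628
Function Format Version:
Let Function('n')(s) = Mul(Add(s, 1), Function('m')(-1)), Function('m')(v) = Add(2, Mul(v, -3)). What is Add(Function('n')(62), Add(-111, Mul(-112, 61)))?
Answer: -6628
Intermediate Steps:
Function('m')(v) = Add(2, Mul(-3, v))
Function('n')(s) = Add(5, Mul(5, s)) (Function('n')(s) = Mul(Add(s, 1), Add(2, Mul(-3, -1))) = Mul(Add(1, s), Add(2, 3)) = Mul(Add(1, s), 5) = Add(5, Mul(5, s)))
Add(Function('n')(62), Add(-111, Mul(-112, 61))) = Add(Add(5, Mul(5, 62)), Add(-111, Mul(-112, 61))) = Add(Add(5, 310), Add(-111, -6832)) = Add(315, -6943) = -6628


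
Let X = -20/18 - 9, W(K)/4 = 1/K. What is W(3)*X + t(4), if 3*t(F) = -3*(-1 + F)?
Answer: -445/27 ≈ -16.481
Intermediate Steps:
W(K) = 4/K
t(F) = 1 - F (t(F) = (-3*(-1 + F))/3 = (3 - 3*F)/3 = 1 - F)
X = -91/9 (X = -20*1/18 - 9 = -10/9 - 9 = -91/9 ≈ -10.111)
W(3)*X + t(4) = (4/3)*(-91/9) + (1 - 1*4) = (4*(⅓))*(-91/9) + (1 - 4) = (4/3)*(-91/9) - 3 = -364/27 - 3 = -445/27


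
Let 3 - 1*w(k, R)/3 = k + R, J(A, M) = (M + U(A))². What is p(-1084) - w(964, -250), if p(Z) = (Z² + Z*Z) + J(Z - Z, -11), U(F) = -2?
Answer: 2352414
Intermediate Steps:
J(A, M) = (-2 + M)² (J(A, M) = (M - 2)² = (-2 + M)²)
w(k, R) = 9 - 3*R - 3*k (w(k, R) = 9 - 3*(k + R) = 9 - 3*(R + k) = 9 + (-3*R - 3*k) = 9 - 3*R - 3*k)
p(Z) = 169 + 2*Z² (p(Z) = (Z² + Z*Z) + (-2 - 11)² = (Z² + Z²) + (-13)² = 2*Z² + 169 = 169 + 2*Z²)
p(-1084) - w(964, -250) = (169 + 2*(-1084)²) - (9 - 3*(-250) - 3*964) = (169 + 2*1175056) - (9 + 750 - 2892) = (169 + 2350112) - 1*(-2133) = 2350281 + 2133 = 2352414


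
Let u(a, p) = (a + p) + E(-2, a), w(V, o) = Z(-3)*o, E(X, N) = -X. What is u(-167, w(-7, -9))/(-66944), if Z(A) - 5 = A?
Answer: 183/66944 ≈ 0.0027336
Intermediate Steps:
Z(A) = 5 + A
w(V, o) = 2*o (w(V, o) = (5 - 3)*o = 2*o)
u(a, p) = 2 + a + p (u(a, p) = (a + p) - 1*(-2) = (a + p) + 2 = 2 + a + p)
u(-167, w(-7, -9))/(-66944) = (2 - 167 + 2*(-9))/(-66944) = (2 - 167 - 18)*(-1/66944) = -183*(-1/66944) = 183/66944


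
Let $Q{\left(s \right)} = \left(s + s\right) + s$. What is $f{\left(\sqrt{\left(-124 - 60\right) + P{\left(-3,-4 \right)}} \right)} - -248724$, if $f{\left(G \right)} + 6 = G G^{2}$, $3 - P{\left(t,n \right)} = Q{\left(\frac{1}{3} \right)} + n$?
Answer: $248718 - 178 i \sqrt{178} \approx 2.4872 \cdot 10^{5} - 2374.8 i$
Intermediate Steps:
$Q{\left(s \right)} = 3 s$ ($Q{\left(s \right)} = 2 s + s = 3 s$)
$P{\left(t,n \right)} = 2 - n$ ($P{\left(t,n \right)} = 3 - \left(\frac{3}{3} + n\right) = 3 - \left(3 \cdot \frac{1}{3} + n\right) = 3 - \left(1 + n\right) = 2 - n$)
$f{\left(G \right)} = -6 + G^{3}$ ($f{\left(G \right)} = -6 + G G^{2} = -6 + G^{3}$)
$f{\left(\sqrt{\left(-124 - 60\right) + P{\left(-3,-4 \right)}} \right)} - -248724 = \left(-6 + \left(\sqrt{\left(-124 - 60\right) + \left(2 - -4\right)}\right)^{3}\right) - -248724 = \left(-6 + \left(\sqrt{-184 + \left(2 + 4\right)}\right)^{3}\right) + 248724 = \left(-6 + \left(\sqrt{-184 + 6}\right)^{3}\right) + 248724 = \left(-6 + \left(\sqrt{-178}\right)^{3}\right) + 248724 = \left(-6 + \left(i \sqrt{178}\right)^{3}\right) + 248724 = \left(-6 - 178 i \sqrt{178}\right) + 248724 = 248718 - 178 i \sqrt{178}$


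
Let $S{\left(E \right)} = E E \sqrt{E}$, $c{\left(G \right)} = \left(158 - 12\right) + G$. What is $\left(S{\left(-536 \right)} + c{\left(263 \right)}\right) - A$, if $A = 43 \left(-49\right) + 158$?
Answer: $2358 + 574592 i \sqrt{134} \approx 2358.0 + 6.6514 \cdot 10^{6} i$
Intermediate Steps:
$c{\left(G \right)} = 146 + G$
$A = -1949$ ($A = -2107 + 158 = -1949$)
$S{\left(E \right)} = E^{\frac{5}{2}}$ ($S{\left(E \right)} = E^{2} \sqrt{E} = E^{\frac{5}{2}}$)
$\left(S{\left(-536 \right)} + c{\left(263 \right)}\right) - A = \left(\left(-536\right)^{\frac{5}{2}} + \left(146 + 263\right)\right) - -1949 = \left(574592 i \sqrt{134} + 409\right) + 1949 = \left(409 + 574592 i \sqrt{134}\right) + 1949 = 2358 + 574592 i \sqrt{134}$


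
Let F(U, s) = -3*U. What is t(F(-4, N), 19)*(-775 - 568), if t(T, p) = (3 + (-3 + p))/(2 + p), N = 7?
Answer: -25517/21 ≈ -1215.1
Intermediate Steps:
t(T, p) = p/(2 + p)
t(F(-4, N), 19)*(-775 - 568) = (19/(2 + 19))*(-775 - 568) = (19/21)*(-1343) = -25517/21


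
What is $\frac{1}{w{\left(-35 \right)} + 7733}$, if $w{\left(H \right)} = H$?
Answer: $\frac{1}{7698} \approx 0.0001299$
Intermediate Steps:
$\frac{1}{w{\left(-35 \right)} + 7733} = \frac{1}{-35 + 7733} = \frac{1}{7698}$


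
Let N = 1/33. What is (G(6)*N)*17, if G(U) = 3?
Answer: 17/11 ≈ 1.5455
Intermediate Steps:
N = 1/33 ≈ 0.030303
(G(6)*N)*17 = (3*(1/33))*17 = (1/11)*17 = 17/11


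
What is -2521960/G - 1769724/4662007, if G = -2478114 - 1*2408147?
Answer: 3110061811756/22779782985827 ≈ 0.13653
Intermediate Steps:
G = -4886261 (G = -2478114 - 2408147 = -4886261)
-2521960/G - 1769724/4662007 = -2521960/(-4886261) - 1769724/4662007 = -2521960*(-1/4886261) - 1769724*1/4662007 = 2521960/4886261 - 1769724/4662007 = 3110061811756/22779782985827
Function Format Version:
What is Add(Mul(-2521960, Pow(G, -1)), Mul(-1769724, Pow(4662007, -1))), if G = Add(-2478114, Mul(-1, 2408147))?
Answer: Rational(3110061811756, 22779782985827) ≈ 0.13653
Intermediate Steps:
G = -4886261 (G = Add(-2478114, -2408147) = -4886261)
Add(Mul(-2521960, Pow(G, -1)), Mul(-1769724, Pow(4662007, -1))) = Add(Mul(-2521960, Pow(-4886261, -1)), Mul(-1769724, Pow(4662007, -1))) = Add(Mul(-2521960, Rational(-1, 4886261)), Mul(-1769724, Rational(1, 4662007))) = Add(Rational(2521960, 4886261), Rational(-1769724, 4662007)) = Rational(3110061811756, 22779782985827)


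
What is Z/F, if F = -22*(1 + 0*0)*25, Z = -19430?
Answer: 1943/55 ≈ 35.327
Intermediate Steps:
F = -550 (F = -22*(1 + 0)*25 = -22*1*25 = -22*25 = -550)
Z/F = -19430/(-550) = -19430*(-1/550) = 1943/55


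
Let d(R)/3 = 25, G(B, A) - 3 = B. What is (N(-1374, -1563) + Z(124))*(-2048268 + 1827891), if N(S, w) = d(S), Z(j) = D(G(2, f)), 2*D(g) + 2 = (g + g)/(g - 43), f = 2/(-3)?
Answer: -618598239/38 ≈ -1.6279e+7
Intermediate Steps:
f = -⅔ (f = 2*(-⅓) = -⅔ ≈ -0.66667)
G(B, A) = 3 + B
D(g) = -1 + g/(-43 + g) (D(g) = -1 + ((g + g)/(g - 43))/2 = -1 + ((2*g)/(-43 + g))/2 = -1 + (2*g/(-43 + g))/2 = -1 + g/(-43 + g))
Z(j) = -43/38 (Z(j) = 43/(-43 + (3 + 2)) = 43/(-43 + 5) = 43/(-38) = 43*(-1/38) = -43/38)
d(R) = 75 (d(R) = 3*25 = 75)
N(S, w) = 75
(N(-1374, -1563) + Z(124))*(-2048268 + 1827891) = (75 - 43/38)*(-2048268 + 1827891) = (2807/38)*(-220377) = -618598239/38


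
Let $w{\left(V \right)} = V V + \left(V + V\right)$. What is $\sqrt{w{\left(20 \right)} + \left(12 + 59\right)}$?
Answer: $\sqrt{511} \approx 22.605$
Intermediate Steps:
$w{\left(V \right)} = V^{2} + 2 V$
$\sqrt{w{\left(20 \right)} + \left(12 + 59\right)} = \sqrt{20 \left(2 + 20\right) + \left(12 + 59\right)} = \sqrt{20 \cdot 22 + 71} = \sqrt{440 + 71} = \sqrt{511}$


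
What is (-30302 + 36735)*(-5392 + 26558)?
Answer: 136160878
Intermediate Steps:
(-30302 + 36735)*(-5392 + 26558) = 6433*21166 = 136160878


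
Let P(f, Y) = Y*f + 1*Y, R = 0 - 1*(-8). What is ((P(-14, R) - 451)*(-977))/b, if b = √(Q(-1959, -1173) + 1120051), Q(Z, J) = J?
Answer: 542235*√1118878/1118878 ≈ 512.62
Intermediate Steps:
R = 8 (R = 0 + 8 = 8)
P(f, Y) = Y + Y*f (P(f, Y) = Y*f + Y = Y + Y*f)
b = √1118878 (b = √(-1173 + 1120051) = √1118878 ≈ 1057.8)
((P(-14, R) - 451)*(-977))/b = ((8*(1 - 14) - 451)*(-977))/(√1118878) = ((8*(-13) - 451)*(-977))*(√1118878/1118878) = ((-104 - 451)*(-977))*(√1118878/1118878) = (-555*(-977))*(√1118878/1118878) = 542235*(√1118878/1118878) = 542235*√1118878/1118878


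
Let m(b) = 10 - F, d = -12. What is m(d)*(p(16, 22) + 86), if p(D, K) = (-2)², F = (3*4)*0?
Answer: 900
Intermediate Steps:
F = 0 (F = 12*0 = 0)
p(D, K) = 4
m(b) = 10 (m(b) = 10 - 1*0 = 10 + 0 = 10)
m(d)*(p(16, 22) + 86) = 10*(4 + 86) = 10*90 = 900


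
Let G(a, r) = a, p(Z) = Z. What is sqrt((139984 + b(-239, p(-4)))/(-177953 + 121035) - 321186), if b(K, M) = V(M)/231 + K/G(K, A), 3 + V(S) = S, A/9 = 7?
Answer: I*sqrt(283287285777445818)/939147 ≈ 566.74*I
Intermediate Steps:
A = 63 (A = 9*7 = 63)
V(S) = -3 + S
b(K, M) = 76/77 + M/231 (b(K, M) = (-3 + M)/231 + K/K = (-3 + M)*(1/231) + 1 = (-1/77 + M/231) + 1 = 76/77 + M/231)
sqrt((139984 + b(-239, p(-4)))/(-177953 + 121035) - 321186) = sqrt((139984 + (76/77 + (1/231)*(-4)))/(-177953 + 121035) - 321186) = sqrt((139984 + (76/77 - 4/231))/(-56918) - 321186) = sqrt((139984 + 32/33)*(-1/56918) - 321186) = sqrt((4619504/33)*(-1/56918) - 321186) = sqrt(-2309752/939147 - 321186) = sqrt(-301643178094/939147) = I*sqrt(283287285777445818)/939147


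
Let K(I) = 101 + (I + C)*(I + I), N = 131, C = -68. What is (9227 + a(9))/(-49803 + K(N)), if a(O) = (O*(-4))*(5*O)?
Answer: -7607/33196 ≈ -0.22915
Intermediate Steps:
K(I) = 101 + 2*I*(-68 + I) (K(I) = 101 + (I - 68)*(I + I) = 101 + (-68 + I)*(2*I) = 101 + 2*I*(-68 + I))
a(O) = -20*O**2 (a(O) = (-4*O)*(5*O) = -20*O**2)
(9227 + a(9))/(-49803 + K(N)) = (9227 - 20*9**2)/(-49803 + (101 - 136*131 + 2*131**2)) = (9227 - 20*81)/(-49803 + (101 - 17816 + 2*17161)) = (9227 - 1620)/(-49803 + (101 - 17816 + 34322)) = 7607/(-49803 + 16607) = 7607/(-33196) = 7607*(-1/33196) = -7607/33196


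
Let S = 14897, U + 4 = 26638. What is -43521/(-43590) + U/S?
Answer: 603102799/216453410 ≈ 2.7863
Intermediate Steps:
U = 26634 (U = -4 + 26638 = 26634)
-43521/(-43590) + U/S = -43521/(-43590) + 26634/14897 = -43521*(-1/43590) + 26634*(1/14897) = 14507/14530 + 26634/14897 = 603102799/216453410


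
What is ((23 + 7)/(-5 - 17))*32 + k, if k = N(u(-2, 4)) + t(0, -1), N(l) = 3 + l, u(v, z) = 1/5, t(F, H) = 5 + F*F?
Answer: -1949/55 ≈ -35.436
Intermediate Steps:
t(F, H) = 5 + F²
u(v, z) = ⅕
k = 41/5 (k = (3 + ⅕) + (5 + 0²) = 16/5 + (5 + 0) = 16/5 + 5 = 41/5 ≈ 8.2000)
((23 + 7)/(-5 - 17))*32 + k = ((23 + 7)/(-5 - 17))*32 + 41/5 = (30/(-22))*32 + 41/5 = (30*(-1/22))*32 + 41/5 = -15/11*32 + 41/5 = -480/11 + 41/5 = -1949/55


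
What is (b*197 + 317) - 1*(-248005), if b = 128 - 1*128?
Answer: 248322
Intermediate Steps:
b = 0 (b = 128 - 128 = 0)
(b*197 + 317) - 1*(-248005) = (0*197 + 317) - 1*(-248005) = (0 + 317) + 248005 = 317 + 248005 = 248322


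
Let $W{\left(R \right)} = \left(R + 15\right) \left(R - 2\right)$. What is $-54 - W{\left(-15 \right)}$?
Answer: $-54$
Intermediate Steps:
$W{\left(R \right)} = \left(-2 + R\right) \left(15 + R\right)$ ($W{\left(R \right)} = \left(15 + R\right) \left(-2 + R\right) = \left(-2 + R\right) \left(15 + R\right)$)
$-54 - W{\left(-15 \right)} = -54 - \left(-30 + \left(-15\right)^{2} + 13 \left(-15\right)\right) = -54 - \left(-30 + 225 - 195\right) = -54 - 0 = -54 + 0 = -54$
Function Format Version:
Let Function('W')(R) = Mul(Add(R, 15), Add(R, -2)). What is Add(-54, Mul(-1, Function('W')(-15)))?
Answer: -54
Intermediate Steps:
Function('W')(R) = Mul(Add(-2, R), Add(15, R)) (Function('W')(R) = Mul(Add(15, R), Add(-2, R)) = Mul(Add(-2, R), Add(15, R)))
Add(-54, Mul(-1, Function('W')(-15))) = Add(-54, Mul(-1, Add(-30, Pow(-15, 2), Mul(13, -15)))) = Add(-54, Mul(-1, Add(-30, 225, -195))) = Add(-54, Mul(-1, 0)) = Add(-54, 0) = -54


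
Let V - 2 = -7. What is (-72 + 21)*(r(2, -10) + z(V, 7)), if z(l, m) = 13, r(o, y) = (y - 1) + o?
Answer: -204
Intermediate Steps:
V = -5 (V = 2 - 7 = -5)
r(o, y) = -1 + o + y (r(o, y) = (-1 + y) + o = -1 + o + y)
(-72 + 21)*(r(2, -10) + z(V, 7)) = (-72 + 21)*((-1 + 2 - 10) + 13) = -51*(-9 + 13) = -51*4 = -204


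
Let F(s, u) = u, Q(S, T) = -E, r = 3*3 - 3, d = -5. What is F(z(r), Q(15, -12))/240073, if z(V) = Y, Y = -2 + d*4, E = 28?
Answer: -28/240073 ≈ -0.00011663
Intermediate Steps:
Y = -22 (Y = -2 - 5*4 = -2 - 20 = -22)
r = 6 (r = 9 - 3 = 6)
Q(S, T) = -28 (Q(S, T) = -1*28 = -28)
z(V) = -22
F(z(r), Q(15, -12))/240073 = -28/240073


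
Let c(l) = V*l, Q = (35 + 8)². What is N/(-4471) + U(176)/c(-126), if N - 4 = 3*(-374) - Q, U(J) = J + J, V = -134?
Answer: 12917155/18872091 ≈ 0.68446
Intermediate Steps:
Q = 1849 (Q = 43² = 1849)
U(J) = 2*J
c(l) = -134*l
N = -2967 (N = 4 + (3*(-374) - 1*1849) = 4 + (-1122 - 1849) = 4 - 2971 = -2967)
N/(-4471) + U(176)/c(-126) = -2967/(-4471) + (2*176)/((-134*(-126))) = -2967*(-1/4471) + 352/16884 = 2967/4471 + 352*(1/16884) = 2967/4471 + 88/4221 = 12917155/18872091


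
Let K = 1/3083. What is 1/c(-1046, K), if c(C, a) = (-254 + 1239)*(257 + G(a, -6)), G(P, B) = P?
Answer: 3083/780447020 ≈ 3.9503e-6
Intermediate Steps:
K = 1/3083 ≈ 0.00032436
c(C, a) = 253145 + 985*a (c(C, a) = (-254 + 1239)*(257 + a) = 985*(257 + a) = 253145 + 985*a)
1/c(-1046, K) = 1/(253145 + 985*(1/3083)) = 1/(253145 + 985/3083) = 1/(780447020/3083) = 3083/780447020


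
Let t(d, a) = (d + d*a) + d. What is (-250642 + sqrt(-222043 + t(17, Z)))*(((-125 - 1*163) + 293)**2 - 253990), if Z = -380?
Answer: 63654295530 - 253965*I*sqrt(228469) ≈ 6.3654e+10 - 1.2139e+8*I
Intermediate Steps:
t(d, a) = 2*d + a*d (t(d, a) = (d + a*d) + d = 2*d + a*d)
(-250642 + sqrt(-222043 + t(17, Z)))*(((-125 - 1*163) + 293)**2 - 253990) = (-250642 + sqrt(-222043 + 17*(2 - 380)))*(((-125 - 1*163) + 293)**2 - 253990) = (-250642 + sqrt(-222043 + 17*(-378)))*(((-125 - 163) + 293)**2 - 253990) = (-250642 + sqrt(-222043 - 6426))*((-288 + 293)**2 - 253990) = (-250642 + sqrt(-228469))*(5**2 - 253990) = (-250642 + I*sqrt(228469))*(25 - 253990) = (-250642 + I*sqrt(228469))*(-253965) = 63654295530 - 253965*I*sqrt(228469)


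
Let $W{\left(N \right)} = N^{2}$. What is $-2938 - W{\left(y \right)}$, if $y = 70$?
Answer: $-7838$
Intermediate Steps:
$-2938 - W{\left(y \right)} = -2938 - 70^{2} = -2938 - 4900 = -7838$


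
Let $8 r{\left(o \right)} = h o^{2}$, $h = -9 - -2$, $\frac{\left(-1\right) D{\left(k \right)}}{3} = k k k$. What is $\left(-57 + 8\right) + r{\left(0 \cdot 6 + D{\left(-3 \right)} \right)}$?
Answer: $- \frac{46319}{8} \approx -5789.9$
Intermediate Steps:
$D{\left(k \right)} = - 3 k^{3}$ ($D{\left(k \right)} = - 3 k k k = - 3 k^{2} k = - 3 k^{3}$)
$h = -7$ ($h = -9 + 2 = -7$)
$r{\left(o \right)} = - \frac{7 o^{2}}{8}$ ($r{\left(o \right)} = \frac{\left(-7\right) o^{2}}{8} = - \frac{7 o^{2}}{8}$)
$\left(-57 + 8\right) + r{\left(0 \cdot 6 + D{\left(-3 \right)} \right)} = \left(-57 + 8\right) - \frac{7 \left(0 \cdot 6 - 3 \left(-3\right)^{3}\right)^{2}}{8} = -49 - \frac{7 \left(0 - -81\right)^{2}}{8} = -49 - \frac{7 \left(0 + 81\right)^{2}}{8} = -49 - \frac{7 \cdot 81^{2}}{8} = -49 - \frac{45927}{8} = - \frac{46319}{8}$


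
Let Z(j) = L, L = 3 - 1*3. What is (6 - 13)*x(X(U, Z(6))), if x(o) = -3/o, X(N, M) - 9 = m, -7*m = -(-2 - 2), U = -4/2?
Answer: 147/59 ≈ 2.4915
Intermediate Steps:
U = -2 (U = -4*½ = -2)
L = 0 (L = 3 - 3 = 0)
Z(j) = 0
m = -4/7 (m = -(-1)*(-2 - 2)/7 = -(-1)*(-4)/7 = -⅐*4 = -4/7 ≈ -0.57143)
X(N, M) = 59/7 (X(N, M) = 9 - 4/7 = 59/7)
(6 - 13)*x(X(U, Z(6))) = (6 - 13)*(-3/59/7) = -(-21)*7/59 = -7*(-21/59) = 147/59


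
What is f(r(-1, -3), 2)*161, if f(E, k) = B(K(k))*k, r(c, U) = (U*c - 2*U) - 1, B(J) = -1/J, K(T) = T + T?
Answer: -161/2 ≈ -80.500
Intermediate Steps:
K(T) = 2*T
r(c, U) = -1 - 2*U + U*c (r(c, U) = (-2*U + U*c) - 1 = -1 - 2*U + U*c)
f(E, k) = -½ (f(E, k) = (-1/(2*k))*k = -½)
f(r(-1, -3), 2)*161 = -½*161 = -161/2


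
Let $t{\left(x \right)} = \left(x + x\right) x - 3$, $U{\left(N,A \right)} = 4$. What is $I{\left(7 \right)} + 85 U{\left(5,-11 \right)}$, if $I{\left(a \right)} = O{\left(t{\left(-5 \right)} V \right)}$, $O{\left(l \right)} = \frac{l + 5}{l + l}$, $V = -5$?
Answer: $\frac{16003}{47} \approx 340.49$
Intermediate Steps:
$t{\left(x \right)} = -3 + 2 x^{2}$ ($t{\left(x \right)} = 2 x x - 3 = 2 x^{2} - 3 = -3 + 2 x^{2}$)
$O{\left(l \right)} = \frac{5 + l}{2 l}$
$I{\left(a \right)} = \frac{23}{47}$ ($I{\left(a \right)} = \frac{5 + \left(-3 + 2 \left(-5\right)^{2}\right) \left(-5\right)}{2 \left(-3 + 2 \left(-5\right)^{2}\right) \left(-5\right)} = \frac{5 + \left(-3 + 2 \cdot 25\right) \left(-5\right)}{2 \left(-3 + 2 \cdot 25\right) \left(-5\right)} = \frac{5 + \left(-3 + 50\right) \left(-5\right)}{2 \left(-3 + 50\right) \left(-5\right)} = \frac{5 + 47 \left(-5\right)}{2 \cdot 47 \left(-5\right)} = \frac{5 - 235}{2 \left(-235\right)} = \frac{1}{2} \left(- \frac{1}{235}\right) \left(-230\right) = \frac{23}{47}$)
$I{\left(7 \right)} + 85 U{\left(5,-11 \right)} = \frac{23}{47} + 85 \cdot 4 = \frac{23}{47} + 340 = \frac{16003}{47}$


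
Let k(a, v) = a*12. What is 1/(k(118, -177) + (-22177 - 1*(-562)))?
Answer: -1/20199 ≈ -4.9507e-5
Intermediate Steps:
k(a, v) = 12*a
1/(k(118, -177) + (-22177 - 1*(-562))) = 1/(12*118 + (-22177 - 1*(-562))) = 1/(1416 + (-22177 + 562)) = 1/(1416 - 21615) = 1/(-20199) = -1/20199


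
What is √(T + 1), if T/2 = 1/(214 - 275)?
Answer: √3599/61 ≈ 0.98347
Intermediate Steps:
T = -2/61 (T = 2/(214 - 275) = 2/(-61) = 2*(-1/61) = -2/61 ≈ -0.032787)
√(T + 1) = √(-2/61 + 1) = √(59/61) = √3599/61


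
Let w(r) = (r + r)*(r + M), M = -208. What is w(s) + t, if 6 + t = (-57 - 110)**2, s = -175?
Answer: 161933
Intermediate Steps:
w(r) = 2*r*(-208 + r) (w(r) = (r + r)*(r - 208) = (2*r)*(-208 + r) = 2*r*(-208 + r))
t = 27883 (t = -6 + (-57 - 110)**2 = -6 + (-167)**2 = -6 + 27889 = 27883)
w(s) + t = 2*(-175)*(-208 - 175) + 27883 = 2*(-175)*(-383) + 27883 = 134050 + 27883 = 161933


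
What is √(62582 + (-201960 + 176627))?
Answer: 193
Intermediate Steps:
√(62582 + (-201960 + 176627)) = √(62582 - 25333) = √37249 = 193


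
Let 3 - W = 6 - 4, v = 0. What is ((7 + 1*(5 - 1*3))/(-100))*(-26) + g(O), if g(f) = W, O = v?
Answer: 167/50 ≈ 3.3400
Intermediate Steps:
O = 0
W = 1 (W = 3 - (6 - 4) = 3 - 1*2 = 3 - 2 = 1)
g(f) = 1
((7 + 1*(5 - 1*3))/(-100))*(-26) + g(O) = ((7 + 1*(5 - 1*3))/(-100))*(-26) + 1 = ((7 + 1*(5 - 3))*(-1/100))*(-26) + 1 = ((7 + 1*2)*(-1/100))*(-26) + 1 = ((7 + 2)*(-1/100))*(-26) + 1 = (9*(-1/100))*(-26) + 1 = -9/100*(-26) + 1 = 117/50 + 1 = 167/50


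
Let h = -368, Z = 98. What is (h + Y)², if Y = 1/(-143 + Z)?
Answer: 274266721/2025 ≈ 1.3544e+5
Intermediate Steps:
Y = -1/45 (Y = 1/(-143 + 98) = 1/(-45) = -1/45 ≈ -0.022222)
(h + Y)² = (-368 - 1/45)² = (-16561/45)² = 274266721/2025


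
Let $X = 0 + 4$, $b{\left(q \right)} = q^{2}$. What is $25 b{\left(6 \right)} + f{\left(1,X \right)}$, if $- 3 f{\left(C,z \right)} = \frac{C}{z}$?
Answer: $\frac{10799}{12} \approx 899.92$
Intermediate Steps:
$X = 4$
$f{\left(C,z \right)} = - \frac{C}{3 z}$ ($f{\left(C,z \right)} = - \frac{C \frac{1}{z}}{3} = - \frac{C}{3 z}$)
$25 b{\left(6 \right)} + f{\left(1,X \right)} = 25 \cdot 6^{2} - \frac{1}{3 \cdot 4} = 25 \cdot 36 - \frac{1}{3} \cdot \frac{1}{4} = 900 - \frac{1}{12} = \frac{10799}{12}$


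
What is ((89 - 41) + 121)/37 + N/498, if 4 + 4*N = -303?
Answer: 325289/73704 ≈ 4.4135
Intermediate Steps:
N = -307/4 (N = -1 + (1/4)*(-303) = -1 - 303/4 = -307/4 ≈ -76.750)
((89 - 41) + 121)/37 + N/498 = ((89 - 41) + 121)/37 - 307/4/498 = (48 + 121)*(1/37) - 307/4*1/498 = 169*(1/37) - 307/1992 = 169/37 - 307/1992 = 325289/73704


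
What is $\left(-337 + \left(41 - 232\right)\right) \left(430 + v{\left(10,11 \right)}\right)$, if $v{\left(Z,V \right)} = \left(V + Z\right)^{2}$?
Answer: $-459888$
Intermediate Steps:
$\left(-337 + \left(41 - 232\right)\right) \left(430 + v{\left(10,11 \right)}\right) = \left(-337 + \left(41 - 232\right)\right) \left(430 + \left(11 + 10\right)^{2}\right) = \left(-337 + \left(41 - 232\right)\right) \left(430 + 21^{2}\right) = \left(-337 - 191\right) \left(430 + 441\right) = \left(-528\right) 871 = -459888$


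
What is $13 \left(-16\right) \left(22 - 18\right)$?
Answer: $-832$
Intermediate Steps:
$13 \left(-16\right) \left(22 - 18\right) = - 208 \left(22 - 18\right) = \left(-208\right) 4 = -832$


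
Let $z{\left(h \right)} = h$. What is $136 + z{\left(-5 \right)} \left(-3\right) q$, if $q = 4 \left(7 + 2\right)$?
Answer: $676$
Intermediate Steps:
$q = 36$ ($q = 4 \cdot 9 = 36$)
$136 + z{\left(-5 \right)} \left(-3\right) q = 136 + \left(-5\right) \left(-3\right) 36 = 136 + 15 \cdot 36 = 136 + 540 = 676$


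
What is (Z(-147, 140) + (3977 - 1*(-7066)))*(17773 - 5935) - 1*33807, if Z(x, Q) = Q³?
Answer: 32614165227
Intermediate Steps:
(Z(-147, 140) + (3977 - 1*(-7066)))*(17773 - 5935) - 1*33807 = (140³ + (3977 - 1*(-7066)))*(17773 - 5935) - 1*33807 = (2744000 + (3977 + 7066))*11838 - 33807 = (2744000 + 11043)*11838 - 33807 = 2755043*11838 - 33807 = 32614199034 - 33807 = 32614165227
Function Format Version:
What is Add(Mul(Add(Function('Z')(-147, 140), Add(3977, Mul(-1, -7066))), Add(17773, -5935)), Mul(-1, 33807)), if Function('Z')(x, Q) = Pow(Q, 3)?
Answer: 32614165227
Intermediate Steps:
Add(Mul(Add(Function('Z')(-147, 140), Add(3977, Mul(-1, -7066))), Add(17773, -5935)), Mul(-1, 33807)) = Add(Mul(Add(Pow(140, 3), Add(3977, Mul(-1, -7066))), Add(17773, -5935)), Mul(-1, 33807)) = Add(Mul(Add(2744000, Add(3977, 7066)), 11838), -33807) = Add(Mul(Add(2744000, 11043), 11838), -33807) = Add(Mul(2755043, 11838), -33807) = Add(32614199034, -33807) = 32614165227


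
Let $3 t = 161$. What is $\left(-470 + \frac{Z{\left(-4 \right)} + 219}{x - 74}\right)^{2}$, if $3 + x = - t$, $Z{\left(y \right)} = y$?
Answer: $\frac{34182463225}{153664} \approx 2.2245 \cdot 10^{5}$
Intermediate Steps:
$t = \frac{161}{3}$ ($t = \frac{1}{3} \cdot 161 = \frac{161}{3} \approx 53.667$)
$x = - \frac{170}{3}$ ($x = -3 - \frac{161}{3} = - \frac{170}{3} \approx -56.667$)
$\left(-470 + \frac{Z{\left(-4 \right)} + 219}{x - 74}\right)^{2} = \left(-470 + \frac{-4 + 219}{- \frac{170}{3} - 74}\right)^{2} = \left(-470 + \frac{215}{- \frac{392}{3}}\right)^{2} = \left(-470 + 215 \left(- \frac{3}{392}\right)\right)^{2} = \left(-470 - \frac{645}{392}\right)^{2} = \left(- \frac{184885}{392}\right)^{2} = \frac{34182463225}{153664}$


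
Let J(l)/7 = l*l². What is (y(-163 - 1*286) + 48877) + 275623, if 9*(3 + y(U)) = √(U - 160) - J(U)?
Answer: 636552416/9 + I*√609/9 ≈ 7.0728e+7 + 2.742*I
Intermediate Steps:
J(l) = 7*l³ (J(l) = 7*(l*l²) = 7*l³)
y(U) = -3 - 7*U³/9 + √(-160 + U)/9 (y(U) = -3 + (√(U - 160) - 7*U³)/9 = -3 + (√(-160 + U) - 7*U³)/9 = -3 + (-7*U³/9 + √(-160 + U)/9) = -3 - 7*U³/9 + √(-160 + U)/9)
(y(-163 - 1*286) + 48877) + 275623 = ((-3 - 7*(-163 - 1*286)³/9 + √(-160 + (-163 - 1*286))/9) + 48877) + 275623 = ((-3 - 7*(-163 - 286)³/9 + √(-160 + (-163 - 286))/9) + 48877) + 275623 = ((-3 - 7/9*(-449)³ + √(-160 - 449)/9) + 48877) + 275623 = ((-3 - 7/9*(-90518849) + √(-609)/9) + 48877) + 275623 = ((-3 + 633631943/9 + (I*√609)/9) + 48877) + 275623 = ((-3 + 633631943/9 + I*√609/9) + 48877) + 275623 = ((633631916/9 + I*√609/9) + 48877) + 275623 = (634071809/9 + I*√609/9) + 275623 = 636552416/9 + I*√609/9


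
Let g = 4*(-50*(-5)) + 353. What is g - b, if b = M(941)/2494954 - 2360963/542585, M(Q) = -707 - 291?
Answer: 918740220575151/676862308045 ≈ 1357.4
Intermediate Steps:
M(Q) = -998
b = -2945517790266/676862308045 (b = -998/2494954 - 2360963/542585 = -998*1/2494954 - 2360963*1/542585 = -499/1247477 - 2360963/542585 = -2945517790266/676862308045 ≈ -4.3517)
g = 1353 (g = 4*250 + 353 = 1000 + 353 = 1353)
g - b = 1353 - 1*(-2945517790266/676862308045) = 1353 + 2945517790266/676862308045 = 918740220575151/676862308045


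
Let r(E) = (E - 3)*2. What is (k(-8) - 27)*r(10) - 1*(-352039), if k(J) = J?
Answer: 351549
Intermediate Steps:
r(E) = -6 + 2*E (r(E) = (-3 + E)*2 = -6 + 2*E)
(k(-8) - 27)*r(10) - 1*(-352039) = (-8 - 27)*(-6 + 2*10) - 1*(-352039) = -35*(-6 + 20) + 352039 = -35*14 + 352039 = -490 + 352039 = 351549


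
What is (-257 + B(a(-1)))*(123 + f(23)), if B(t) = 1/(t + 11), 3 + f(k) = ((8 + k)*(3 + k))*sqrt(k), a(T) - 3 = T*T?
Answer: -30832 - 3106324*sqrt(23)/15 ≈ -1.0240e+6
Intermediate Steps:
a(T) = 3 + T**2 (a(T) = 3 + T*T = 3 + T**2)
f(k) = -3 + sqrt(k)*(3 + k)*(8 + k) (f(k) = -3 + ((8 + k)*(3 + k))*sqrt(k) = -3 + ((3 + k)*(8 + k))*sqrt(k) = -3 + sqrt(k)*(3 + k)*(8 + k))
B(t) = 1/(11 + t)
(-257 + B(a(-1)))*(123 + f(23)) = (-257 + 1/(11 + (3 + (-1)**2)))*(123 + (-3 + 23**(5/2) + 11*23**(3/2) + 24*sqrt(23))) = (-257 + 1/(11 + (3 + 1)))*(123 + (-3 + 529*sqrt(23) + 11*(23*sqrt(23)) + 24*sqrt(23))) = (-257 + 1/(11 + 4))*(123 + (-3 + 529*sqrt(23) + 253*sqrt(23) + 24*sqrt(23))) = (-257 + 1/15)*(123 + (-3 + 806*sqrt(23))) = (-257 + 1/15)*(120 + 806*sqrt(23)) = -3854*(120 + 806*sqrt(23))/15 = -30832 - 3106324*sqrt(23)/15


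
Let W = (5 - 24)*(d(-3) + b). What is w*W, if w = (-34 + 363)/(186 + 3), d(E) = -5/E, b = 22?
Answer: -63403/81 ≈ -782.75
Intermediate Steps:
W = -1349/3 (W = (5 - 24)*(-5/(-3) + 22) = -19*(-5*(-⅓) + 22) = -19*(5/3 + 22) = -19*71/3 = -1349/3 ≈ -449.67)
w = 47/27 (w = 329/189 = 329*(1/189) = 47/27 ≈ 1.7407)
w*W = (47/27)*(-1349/3) = -63403/81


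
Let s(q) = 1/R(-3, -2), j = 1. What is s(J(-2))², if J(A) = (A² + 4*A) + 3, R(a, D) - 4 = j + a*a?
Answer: 1/196 ≈ 0.0051020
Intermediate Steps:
R(a, D) = 5 + a² (R(a, D) = 4 + (1 + a*a) = 4 + (1 + a²) = 5 + a²)
J(A) = 3 + A² + 4*A
s(q) = 1/14 (s(q) = 1/(5 + (-3)²) = 1/(5 + 9) = 1/14)
s(J(-2))² = (1/14)² = 1/196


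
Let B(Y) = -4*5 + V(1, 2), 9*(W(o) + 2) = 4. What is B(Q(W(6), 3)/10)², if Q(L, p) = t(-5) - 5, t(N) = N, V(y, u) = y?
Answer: 361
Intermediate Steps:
W(o) = -14/9 (W(o) = -2 + (⅑)*4 = -2 + 4/9 = -14/9)
Q(L, p) = -10 (Q(L, p) = -5 - 5 = -10)
B(Y) = -19 (B(Y) = -4*5 + 1 = -20 + 1 = -19)
B(Q(W(6), 3)/10)² = (-19)² = 361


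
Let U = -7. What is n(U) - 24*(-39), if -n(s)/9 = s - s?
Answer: 936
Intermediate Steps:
n(s) = 0 (n(s) = -9*(s - s) = -9*0 = 0)
n(U) - 24*(-39) = 0 - 24*(-39) = 0 + 936 = 936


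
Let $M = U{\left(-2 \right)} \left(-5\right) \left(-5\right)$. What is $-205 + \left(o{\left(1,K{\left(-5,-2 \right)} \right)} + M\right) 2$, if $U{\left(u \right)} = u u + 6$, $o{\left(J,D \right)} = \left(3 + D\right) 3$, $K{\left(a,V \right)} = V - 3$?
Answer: $283$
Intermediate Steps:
$K{\left(a,V \right)} = -3 + V$ ($K{\left(a,V \right)} = V - 3 = -3 + V$)
$o{\left(J,D \right)} = 9 + 3 D$
$U{\left(u \right)} = 6 + u^{2}$ ($U{\left(u \right)} = u^{2} + 6 = 6 + u^{2}$)
$M = 250$ ($M = \left(6 + \left(-2\right)^{2}\right) \left(-5\right) \left(-5\right) = \left(6 + 4\right) \left(-5\right) \left(-5\right) = 10 \left(-5\right) \left(-5\right) = \left(-50\right) \left(-5\right) = 250$)
$-205 + \left(o{\left(1,K{\left(-5,-2 \right)} \right)} + M\right) 2 = -205 + \left(\left(9 + 3 \left(-3 - 2\right)\right) + 250\right) 2 = -205 + \left(\left(9 + 3 \left(-5\right)\right) + 250\right) 2 = -205 + \left(\left(9 - 15\right) + 250\right) 2 = -205 + \left(-6 + 250\right) 2 = -205 + 244 \cdot 2 = -205 + 488 = 283$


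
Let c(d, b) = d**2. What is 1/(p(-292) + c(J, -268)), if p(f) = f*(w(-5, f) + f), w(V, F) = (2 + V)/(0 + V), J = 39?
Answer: 5/433049 ≈ 1.1546e-5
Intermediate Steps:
w(V, F) = (2 + V)/V
p(f) = f*(3/5 + f) (p(f) = f*((2 - 5)/(-5) + f) = f*(-1/5*(-3) + f) = f*(3/5 + f))
1/(p(-292) + c(J, -268)) = 1/((1/5)*(-292)*(3 + 5*(-292)) + 39**2) = 1/((1/5)*(-292)*(3 - 1460) + 1521) = 1/((1/5)*(-292)*(-1457) + 1521) = 1/(425444/5 + 1521) = 1/(433049/5) = 5/433049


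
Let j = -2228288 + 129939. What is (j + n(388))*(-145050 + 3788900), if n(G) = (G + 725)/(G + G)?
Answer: -2966672745613675/388 ≈ -7.6461e+12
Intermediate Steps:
j = -2098349
n(G) = (725 + G)/(2*G) (n(G) = (725 + G)/((2*G)) = (725 + G)*(1/(2*G)) = (725 + G)/(2*G))
(j + n(388))*(-145050 + 3788900) = (-2098349 + (½)*(725 + 388)/388)*(-145050 + 3788900) = (-2098349 + (½)*(1/388)*1113)*3643850 = (-2098349 + 1113/776)*3643850 = -1628317711/776*3643850 = -2966672745613675/388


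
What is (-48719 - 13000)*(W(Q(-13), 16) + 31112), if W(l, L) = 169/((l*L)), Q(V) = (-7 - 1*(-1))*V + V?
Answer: -153616924587/80 ≈ -1.9202e+9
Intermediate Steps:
Q(V) = -5*V (Q(V) = (-7 + 1)*V + V = -6*V + V = -5*V)
W(l, L) = 169/(L*l) (W(l, L) = 169/((L*l)) = 169*(1/(L*l)) = 169/(L*l))
(-48719 - 13000)*(W(Q(-13), 16) + 31112) = (-48719 - 13000)*(169/(16*(-5*(-13))) + 31112) = -61719*(169*(1/16)/65 + 31112) = -61719*(169*(1/16)*(1/65) + 31112) = -61719*(13/80 + 31112) = -61719*2488973/80 = -153616924587/80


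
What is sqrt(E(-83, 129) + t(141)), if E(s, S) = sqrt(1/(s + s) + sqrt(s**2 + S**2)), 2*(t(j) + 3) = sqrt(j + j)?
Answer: sqrt(-82668 + 13778*sqrt(282) + 166*sqrt(166)*sqrt(-1 + 166*sqrt(23530)))/166 ≈ 4.2168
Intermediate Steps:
t(j) = -3 + sqrt(2)*sqrt(j)/2 (t(j) = -3 + sqrt(j + j)/2 = -3 + sqrt(2*j)/2 = -3 + (sqrt(2)*sqrt(j))/2 = -3 + sqrt(2)*sqrt(j)/2)
E(s, S) = sqrt(sqrt(S**2 + s**2) + 1/(2*s)) (E(s, S) = sqrt(1/(2*s) + sqrt(S**2 + s**2)) = sqrt(sqrt(S**2 + s**2) + 1/(2*s)))
sqrt(E(-83, 129) + t(141)) = sqrt(sqrt(2/(-83) + 4*sqrt(129**2 + (-83)**2))/2 + (-3 + sqrt(2)*sqrt(141)/2)) = sqrt(sqrt(2*(-1/83) + 4*sqrt(16641 + 6889))/2 + (-3 + sqrt(282)/2)) = sqrt(sqrt(-2/83 + 4*sqrt(23530))/2 + (-3 + sqrt(282)/2)) = sqrt(-3 + sqrt(282)/2 + sqrt(-2/83 + 4*sqrt(23530))/2)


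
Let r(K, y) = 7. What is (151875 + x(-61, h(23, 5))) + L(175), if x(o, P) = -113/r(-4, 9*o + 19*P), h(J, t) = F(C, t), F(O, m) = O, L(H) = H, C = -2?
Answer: 1064237/7 ≈ 1.5203e+5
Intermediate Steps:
h(J, t) = -2
x(o, P) = -113/7
(151875 + x(-61, h(23, 5))) + L(175) = (151875 - 113/7) + 175 = 1063012/7 + 175 = 1064237/7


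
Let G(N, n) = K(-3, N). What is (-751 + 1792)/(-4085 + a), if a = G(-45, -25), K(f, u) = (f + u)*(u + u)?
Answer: 1041/235 ≈ 4.4298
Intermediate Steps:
K(f, u) = 2*u*(f + u) (K(f, u) = (f + u)*(2*u) = 2*u*(f + u))
G(N, n) = 2*N*(-3 + N)
a = 4320 (a = 2*(-45)*(-3 - 45) = 2*(-45)*(-48) = 4320)
(-751 + 1792)/(-4085 + a) = (-751 + 1792)/(-4085 + 4320) = 1041/235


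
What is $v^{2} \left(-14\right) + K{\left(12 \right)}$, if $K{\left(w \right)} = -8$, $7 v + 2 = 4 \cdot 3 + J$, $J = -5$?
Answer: $- \frac{106}{7} \approx -15.143$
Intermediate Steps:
$v = \frac{5}{7}$ ($v = - \frac{2}{7} + \frac{4 \cdot 3 - 5}{7} = - \frac{2}{7} + \frac{12 - 5}{7} = - \frac{2}{7} + \frac{1}{7} \cdot 7 = - \frac{2}{7} + 1 = \frac{5}{7} \approx 0.71429$)
$v^{2} \left(-14\right) + K{\left(12 \right)} = \left(\frac{5}{7}\right)^{2} \left(-14\right) - 8 = \frac{25}{49} \left(-14\right) - 8 = - \frac{50}{7} - 8 = - \frac{106}{7}$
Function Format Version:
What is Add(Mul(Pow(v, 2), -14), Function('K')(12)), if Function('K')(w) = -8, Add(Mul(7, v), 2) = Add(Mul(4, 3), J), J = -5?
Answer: Rational(-106, 7) ≈ -15.143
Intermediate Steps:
v = Rational(5, 7) (v = Add(Rational(-2, 7), Mul(Rational(1, 7), Add(Mul(4, 3), -5))) = Add(Rational(-2, 7), Mul(Rational(1, 7), Add(12, -5))) = Add(Rational(-2, 7), Mul(Rational(1, 7), 7)) = Add(Rational(-2, 7), 1) = Rational(5, 7) ≈ 0.71429)
Add(Mul(Pow(v, 2), -14), Function('K')(12)) = Add(Mul(Pow(Rational(5, 7), 2), -14), -8) = Add(Mul(Rational(25, 49), -14), -8) = Add(Rational(-50, 7), -8) = Rational(-106, 7)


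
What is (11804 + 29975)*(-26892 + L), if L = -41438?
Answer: -2854759070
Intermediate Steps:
(11804 + 29975)*(-26892 + L) = (11804 + 29975)*(-26892 - 41438) = 41779*(-68330) = -2854759070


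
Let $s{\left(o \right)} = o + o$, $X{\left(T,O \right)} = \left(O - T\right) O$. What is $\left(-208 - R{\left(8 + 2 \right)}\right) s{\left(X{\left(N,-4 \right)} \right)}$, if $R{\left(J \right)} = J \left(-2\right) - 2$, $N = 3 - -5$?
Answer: $-17856$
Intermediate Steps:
$N = 8$ ($N = 3 + 5 = 8$)
$R{\left(J \right)} = -2 - 2 J$ ($R{\left(J \right)} = - 2 J - 2 = -2 - 2 J$)
$X{\left(T,O \right)} = O \left(O - T\right)$
$s{\left(o \right)} = 2 o$
$\left(-208 - R{\left(8 + 2 \right)}\right) s{\left(X{\left(N,-4 \right)} \right)} = \left(-208 - \left(-2 - 2 \left(8 + 2\right)\right)\right) 2 \left(- 4 \left(-4 - 8\right)\right) = \left(-208 - \left(-2 - 20\right)\right) 2 \left(- 4 \left(-4 - 8\right)\right) = \left(-208 - \left(-2 - 20\right)\right) 2 \left(\left(-4\right) \left(-12\right)\right) = \left(-208 - -22\right) 2 \cdot 48 = \left(-208 + 22\right) 96 = \left(-186\right) 96 = -17856$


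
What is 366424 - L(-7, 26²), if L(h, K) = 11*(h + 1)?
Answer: 366490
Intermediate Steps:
L(h, K) = 11 + 11*h (L(h, K) = 11*(1 + h) = 11 + 11*h)
366424 - L(-7, 26²) = 366424 - (11 + 11*(-7)) = 366424 - (11 - 77) = 366424 - 1*(-66) = 366424 + 66 = 366490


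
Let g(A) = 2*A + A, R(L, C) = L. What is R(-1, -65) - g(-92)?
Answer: 275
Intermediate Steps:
g(A) = 3*A
R(-1, -65) - g(-92) = -1 - 3*(-92) = -1 - 1*(-276) = -1 + 276 = 275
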